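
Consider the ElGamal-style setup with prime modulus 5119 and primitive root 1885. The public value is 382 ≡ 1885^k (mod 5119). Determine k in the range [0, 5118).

4519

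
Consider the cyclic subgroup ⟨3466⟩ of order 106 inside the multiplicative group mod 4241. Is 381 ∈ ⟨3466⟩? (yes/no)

no

381 ∈ ⟨3466⟩ iff 381^106 ≡ 1 (mod 4241), since |⟨3466⟩| = 106.
381^106 mod 4241 = 1056.
Since 1056 ≠ 1, 381 does not lie in the subgroup.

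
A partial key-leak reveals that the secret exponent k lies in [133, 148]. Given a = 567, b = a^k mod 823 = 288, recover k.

146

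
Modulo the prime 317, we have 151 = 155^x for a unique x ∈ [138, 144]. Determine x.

139

Compute 155^138 mod 317 = 138, then multiply by 155 repeatedly:
  155^138=138  155^139=151
Found 151 at exponent 139.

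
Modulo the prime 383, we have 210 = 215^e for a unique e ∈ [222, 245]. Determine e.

225

Compute 215^222 mod 383 = 56, then multiply by 215 repeatedly:
  215^222=56  215^223=167  215^224=286  215^225=210
Found 210 at exponent 225.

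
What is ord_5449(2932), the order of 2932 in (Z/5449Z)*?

5448

The order of 2932 must divide p − 1 = 5448 = 2^3 · 3 · 227.
Divisors: 1, 2, 3, 4, 6, 8, 12, 24, 227, 454, 681, 908, 1362, 1816, 2724, 5448.
Check each in increasing order: 2932^1 ≡ 2932;  2932^2 ≡ 3551;  2932^3 ≡ 3942;  2932^4 ≡ 615;  2932^6 ≡ 4265;  2932^8 ≡ 2244;  2932^12 ≡ 1463;  2932^24 ≡ 4361;  2932^227 ≡ 3442;  2932^454 ≡ 1238;  2932^681 ≡ 78;  2932^908 ≡ 1475;  2932^1362 ≡ 635;  2932^1816 ≡ 1474;  2932^2724 ≡ 5448;  2932^5448 ≡ 1.
Smallest exponent giving 1 is 5448.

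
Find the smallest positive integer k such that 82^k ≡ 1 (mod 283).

The order of 82 must divide p − 1 = 282 = 2 · 3 · 47.
Divisors: 1, 2, 3, 6, 47, 94, 141, 282.
Check each in increasing order: 82^1 ≡ 82;  82^2 ≡ 215;  82^3 ≡ 84;  82^6 ≡ 264;  82^47 ≡ 239;  82^94 ≡ 238;  82^141 ≡ 282;  82^282 ≡ 1.
Smallest exponent giving 1 is 282.

282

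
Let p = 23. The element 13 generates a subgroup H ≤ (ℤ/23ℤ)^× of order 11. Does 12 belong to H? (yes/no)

yes

⟨13⟩ has order 11; its elements mod 23 are {1, 2, 3, 4, 6, 8, 9, 12, 13, 16, 18}.
12 is in this set.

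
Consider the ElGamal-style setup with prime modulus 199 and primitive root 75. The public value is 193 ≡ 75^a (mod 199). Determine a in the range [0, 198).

158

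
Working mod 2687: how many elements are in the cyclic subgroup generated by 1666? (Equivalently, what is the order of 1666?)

The order of 1666 must divide p − 1 = 2686 = 2 · 17 · 79.
Divisors: 1, 2, 17, 34, 79, 158, 1343, 2686.
Check each in increasing order: 1666^1 ≡ 1666;  1666^2 ≡ 2572;  1666^17 ≡ 251;  1666^34 ≡ 1200;  1666^79 ≡ 2416;  1666^158 ≡ 892;  1666^1343 ≡ 1.
Smallest exponent giving 1 is 1343.

1343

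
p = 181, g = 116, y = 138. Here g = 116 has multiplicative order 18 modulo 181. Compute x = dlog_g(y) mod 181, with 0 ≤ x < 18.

13

Successive powers of 116 modulo 181:
  116^0=1  116^1=116  116^2=62  116^3=133  116^4=43  116^5=101
  116^6=132  116^7=108  116^8=39  116^9=180  116^10=65  116^11=119
  116^12=48  116^13=138
So 116^13 ≡ 138 (mod 181), giving x = 13.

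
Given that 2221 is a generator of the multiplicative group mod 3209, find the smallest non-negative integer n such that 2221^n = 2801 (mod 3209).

2793

Baby-step giant-step with m = ceil(sqrt(3208)) = 57.
Baby table (2221^j mod 3209 for j=0..56):
  0:1  1:2221  2:608  3:2588  4:629  5:1094  6:561  7:889
  8:934  9:1400  10:3088  11:815  12:239  13:1334  14:907  15:2404
  16:2717  17:1537  18:2510  19:677  20:1805  21:864  22:3171  23:2245
  24:2568  25:1135  26:1770  27:145  28:1145  29:1517  30:3016  31:1353
  32:1389  33:1120  34:545  35:652  36:833  37:1709  38:2651  39:2565
  40:890  41:3155  42:2008  43:2467  44:1444  45:1333  46:1895  47:1796
  48:129  49:908  50:1416  51:116  52:916  53:3139  54:1771  55:2366
  56:1753
Giant step factor: 2221^(-57) ≡ 2088 (mod 3209).
Scan 2801·2088^i mod 3209 for i = 0, 1, …:
  i=0: 2801   i=1: 1690   i=2: 2029   i=3: 672
  i=4: 803   i=5: 1566   i=6: 3046   i=7: 3019
  i=8: 1196   i=9: 646     …   i=48: 896
  i=49: 1
Match at i=49, j=0: n = 49·57 + 0 = 2793.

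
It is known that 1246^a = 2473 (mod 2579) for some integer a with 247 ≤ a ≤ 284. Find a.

261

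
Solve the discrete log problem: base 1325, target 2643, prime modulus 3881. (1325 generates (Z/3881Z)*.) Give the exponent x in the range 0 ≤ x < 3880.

952

Baby-step giant-step with m = ceil(sqrt(3880)) = 63.
Baby table (1325^j mod 3881 for j=0..62):
  0:1  1:1325  2:1413  3:1583  4:1735  5:1323  6:2644  7:2638
  8:2450  9:1734  10:3879  11:1231  12:1055  13:715  14:411  15:1235
  16:2474  17:2486  18:2862  19:413  20:4  21:1419  22:1771  23:2451
  24:3059  25:1411  26:2814  27:2790  28:2038  29:3055  30:3873  31:1043
  32:339  33:2860  34:1644  35:1059  36:2134  37:2182  38:3686  39:1652
  40:16  41:1795  42:3203  43:2042  44:593  45:1763  46:3494  47:3398
  48:390  49:577  50:3849  51:291  52:1356  53:3678  54:2695  55:355
  56:774  57:966  58:3101  59:2727  60:64  61:3299  62:1169
Giant step factor: 1325^(-63) ≡ 889 (mod 3881).
Scan 2643·889^i mod 3881 for i = 0, 1, …:
  i=0: 2643   i=1: 1622   i=2: 2107   i=3: 2481
  i=4: 1201   i=5: 414   i=6: 3232   i=7: 1308
  i=8: 2393   i=9: 589     …   i=14: 3753
  i=15: 2638
Match at i=15, j=7: x = 15·63 + 7 = 952.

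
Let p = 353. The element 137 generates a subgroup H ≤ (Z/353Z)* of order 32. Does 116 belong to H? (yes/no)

yes

116 ∈ ⟨137⟩ iff 116^32 ≡ 1 (mod 353), since |⟨137⟩| = 32.
116^32 mod 353 = 1.
Since 1 = 1, 116 lies in the subgroup.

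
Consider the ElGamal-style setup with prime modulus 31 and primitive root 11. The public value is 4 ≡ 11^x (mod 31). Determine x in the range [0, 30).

Successive powers of 11 modulo 31:
  11^0=1  11^1=11  11^2=28  11^3=29  11^4=9  11^5=6
  11^6=4
So 11^6 ≡ 4 (mod 31), giving x = 6.

6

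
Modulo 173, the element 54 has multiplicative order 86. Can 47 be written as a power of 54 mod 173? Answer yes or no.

47 ∈ ⟨54⟩ iff 47^86 ≡ 1 (mod 173), since |⟨54⟩| = 86.
47^86 mod 173 = 1.
Since 1 = 1, 47 lies in the subgroup.

yes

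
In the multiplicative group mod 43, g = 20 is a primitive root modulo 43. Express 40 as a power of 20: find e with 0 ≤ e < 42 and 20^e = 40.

4

Successive powers of 20 modulo 43:
  20^0=1  20^1=20  20^2=13  20^3=2  20^4=40
So 20^4 ≡ 40 (mod 43), giving e = 4.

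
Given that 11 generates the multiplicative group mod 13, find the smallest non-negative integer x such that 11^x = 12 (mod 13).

Successive powers of 11 modulo 13:
  11^0=1  11^1=11  11^2=4  11^3=5  11^4=3  11^5=7
  11^6=12
So 11^6 ≡ 12 (mod 13), giving x = 6.

6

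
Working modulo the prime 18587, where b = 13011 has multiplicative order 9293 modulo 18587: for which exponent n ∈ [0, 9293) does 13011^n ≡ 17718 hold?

6688

Baby-step giant-step with m = ceil(sqrt(9293)) = 97.
Baby table (13011^j mod 18587 for j=0..96):
  0:1  1:13011  2:14312  3:8866  4:4604  5:15330  6:1533  7:2012
  8:7636  9:4481  10:13459  11:6922  12:8127  13:17541  14:14765  15:10770
  16:1077  17:16836  18:5401  19:13551  20:14366  21:5154  22:15385  23:10832
  24:8518  25:12004  26:16070  27:1607  28:16889  29:7265  30:10020  31:1002
  32:7535  33:10047  34:17733  35:3632  36:7798  37:11932  38:8628  39:12015
  40:10495  41:10343  42:2893  43:2148  44:11367  45:17865  46:11080  47:1108
  48:11263  49:2985  50:9592  51:8394  52:15709  53:7147  54:17443  55:3603
  56:2219  57:5798  58:11732  59:8608  60:12013  61:3060  62:306  63:3748
  64:11527  65:17881  66:14799  67:7056  68:4423  69:2301  70:13241  71:14335
  72:10727  73:17801  74:14791  75:14490  76:1449  77:5721  78:13583  79:3217
  80:17050  81:1705  82:9464  83:15816  84:5299  85:6106  86:4328  87:11585
  88:10452  89:8480  90:848  91:11237  92:17852  93:9220  94:922  95:7527
  96:17481
Giant step factor: 13011^(-97) ≡ 3025 (mod 18587).
Scan 17718·3025^i mod 18587 for i = 0, 1, …:
  i=0: 17718   i=1: 10629   i=2: 15802   i=3: 13873
  i=4: 14966   i=5: 12805   i=6: 18404   i=7: 4035
  i=8: 12803   i=9: 12354     …   i=67: 6943
  i=68: 17852
Match at i=68, j=92: n = 68·97 + 92 = 6688.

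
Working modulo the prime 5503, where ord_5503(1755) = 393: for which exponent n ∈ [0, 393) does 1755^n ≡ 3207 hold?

293

Baby-step giant-step with m = ceil(sqrt(393)) = 20.
Baby table (1755^j mod 5503 for j=0..19):
  0:1  1:1755  2:3848  3:1059  4:4034  5:2812  6:4372  7:1678
  8:785  9:1925  10:5036  11:362  12:2465  13:717  14:3651  15:2013
  16:5392  17:3303  18:2106  19:3517
Giant step factor: 1755^(-20) ≡ 2994 (mod 5503).
Scan 3207·2994^i mod 5503 for i = 0, 1, …:
  i=0: 3207   i=1: 4526   i=2: 2458   i=3: 1741
  i=4: 1213   i=5: 5245   i=6: 3471   i=7: 2510
  i=8: 3345   i=9: 4973     …   i=13: 2068
  i=14: 717
Match at i=14, j=13: n = 14·20 + 13 = 293.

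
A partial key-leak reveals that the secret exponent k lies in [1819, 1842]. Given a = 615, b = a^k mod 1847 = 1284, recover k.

Compute 615^1819 mod 1847 = 349, then multiply by 615 repeatedly:
  615^1819=349  615^1820=383  615^1821=976  615^1822=1812  615^1823=639
  615^1824=1421  615^1825=284  615^1826=1042  615^1827=1768  615^1828=1284
Found 1284 at exponent 1828.

1828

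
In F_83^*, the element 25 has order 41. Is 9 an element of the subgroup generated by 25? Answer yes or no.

yes

9 ∈ ⟨25⟩ iff 9^41 ≡ 1 (mod 83), since |⟨25⟩| = 41.
9^41 mod 83 = 1.
Since 1 = 1, 9 lies in the subgroup.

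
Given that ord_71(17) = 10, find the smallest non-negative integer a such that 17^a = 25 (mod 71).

4

Successive powers of 17 modulo 71:
  17^0=1  17^1=17  17^2=5  17^3=14  17^4=25
So 17^4 ≡ 25 (mod 71), giving a = 4.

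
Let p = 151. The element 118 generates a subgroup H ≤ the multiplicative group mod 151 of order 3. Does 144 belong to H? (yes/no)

⟨118⟩ has order 3; its elements mod 151 are {1, 32, 118}.
144 is not in this set.

no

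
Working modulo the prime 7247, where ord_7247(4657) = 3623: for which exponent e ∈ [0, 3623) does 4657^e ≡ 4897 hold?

1868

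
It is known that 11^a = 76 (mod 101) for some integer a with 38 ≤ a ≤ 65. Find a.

46

Compute 11^38 mod 101 = 30, then multiply by 11 repeatedly:
  11^38=30  11^39=27  11^40=95  11^41=35  11^42=82
  11^43=94  11^44=24  11^45=62  11^46=76
Found 76 at exponent 46.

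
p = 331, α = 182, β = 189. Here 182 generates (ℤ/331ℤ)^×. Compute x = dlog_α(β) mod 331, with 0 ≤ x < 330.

102

Baby-step giant-step with m = ceil(sqrt(330)) = 19.
Baby table (182^j mod 331 for j=0..18):
  0:1  1:182  2:24  3:65  4:245  5:236  6:253  7:37
  8:114  9:226  10:88  11:128  12:126  13:93  14:45  15:246
  16:87  17:277  18:102
Giant step factor: 182^(-19) ≡ 201 (mod 331).
Scan 189·201^i mod 331 for i = 0, 1, …:
  i=0: 189   i=1: 255   i=2: 281   i=3: 211
  i=4: 43   i=5: 37
Match at i=5, j=7: x = 5·19 + 7 = 102.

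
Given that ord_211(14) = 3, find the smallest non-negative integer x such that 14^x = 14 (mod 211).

1

Successive powers of 14 modulo 211:
  14^0=1  14^1=14
So 14^1 ≡ 14 (mod 211), giving x = 1.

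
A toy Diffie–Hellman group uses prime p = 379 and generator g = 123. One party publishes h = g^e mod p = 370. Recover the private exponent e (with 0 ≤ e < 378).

Baby-step giant-step with m = ceil(sqrt(378)) = 20.
Baby table (123^j mod 379 for j=0..19):
  0:1  1:123  2:348  3:356  4:203  5:334  6:150  7:258
  8:277  9:340  10:130  11:72  12:139  13:42  14:239  15:214
  16:171  17:188  18:5  19:236
Giant step factor: 123^(-20) ≡ 22 (mod 379).
Scan 370·22^i mod 379 for i = 0, 1, …:
  i=0: 370   i=1: 181   i=2: 192   i=3: 55
  i=4: 73   i=5: 90   i=6: 85   i=7: 354
  i=8: 208   i=9: 28     …   i=17: 153
  i=18: 334
Match at i=18, j=5: e = 18·20 + 5 = 365.

365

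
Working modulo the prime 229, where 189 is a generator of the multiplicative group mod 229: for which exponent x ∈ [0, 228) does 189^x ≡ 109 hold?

117

Baby-step giant-step with m = ceil(sqrt(228)) = 16.
Baby table (189^j mod 229 for j=0..15):
  0:1  1:189  2:226  3:120  4:9  5:98  6:202  7:164
  8:81  9:195  10:215  11:102  12:42  13:152  14:103  15:2
Giant step factor: 189^(-16) ≡ 83 (mod 229).
Scan 109·83^i mod 229 for i = 0, 1, …:
  i=0: 109   i=1: 116   i=2: 10   i=3: 143
  i=4: 190   i=5: 198   i=6: 175   i=7: 98
Match at i=7, j=5: x = 7·16 + 5 = 117.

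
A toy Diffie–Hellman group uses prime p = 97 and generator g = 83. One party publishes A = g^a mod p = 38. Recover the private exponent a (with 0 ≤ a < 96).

35

Baby-step giant-step with m = ceil(sqrt(96)) = 10.
Baby table (83^j mod 97 for j=0..9):
  0:1  1:83  2:2  3:69  4:4  5:41  6:8  7:82
  8:16  9:67
Giant step factor: 83^(-10) ≡ 94 (mod 97).
Scan 38·94^i mod 97 for i = 0, 1, …:
  i=0: 38   i=1: 80   i=2: 51   i=3: 41
Match at i=3, j=5: a = 3·10 + 5 = 35.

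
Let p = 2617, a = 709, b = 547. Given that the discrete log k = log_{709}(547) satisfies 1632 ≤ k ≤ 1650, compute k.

1637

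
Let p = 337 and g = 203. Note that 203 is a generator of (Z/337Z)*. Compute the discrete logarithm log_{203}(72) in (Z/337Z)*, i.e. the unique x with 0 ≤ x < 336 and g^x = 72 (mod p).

140

Baby-step giant-step with m = ceil(sqrt(336)) = 19.
Baby table (203^j mod 337 for j=0..18):
  0:1  1:203  2:95  3:76  4:263  5:143  6:47  7:105
  8:84  9:202  10:229  11:318  12:187  13:217  14:241  15:58
  16:316  17:118  18:27
Giant step factor: 203^(-19) ≡ 284 (mod 337).
Scan 72·284^i mod 337 for i = 0, 1, …:
  i=0: 72   i=1: 228   i=2: 48   i=3: 152
  i=4: 32   i=5: 326   i=6: 246   i=7: 105
Match at i=7, j=7: x = 7·19 + 7 = 140.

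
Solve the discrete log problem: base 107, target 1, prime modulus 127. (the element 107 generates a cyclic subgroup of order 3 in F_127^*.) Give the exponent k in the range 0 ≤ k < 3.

Successive powers of 107 modulo 127:
  107^0=1
So 107^0 ≡ 1 (mod 127), giving k = 0.

0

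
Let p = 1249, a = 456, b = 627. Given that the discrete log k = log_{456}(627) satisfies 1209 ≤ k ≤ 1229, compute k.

Compute 456^1209 mod 1249 = 944, then multiply by 456 repeatedly:
  456^1209=944  456^1210=808  456^1211=1242  456^1212=555  456^1213=782
  456^1214=627
Found 627 at exponent 1214.

1214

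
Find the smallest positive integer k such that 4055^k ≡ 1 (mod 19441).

360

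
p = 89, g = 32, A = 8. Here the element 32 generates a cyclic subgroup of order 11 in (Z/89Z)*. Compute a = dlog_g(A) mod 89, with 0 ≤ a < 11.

5

Successive powers of 32 modulo 89:
  32^0=1  32^1=32  32^2=45  32^3=16  32^4=67  32^5=8
So 32^5 ≡ 8 (mod 89), giving a = 5.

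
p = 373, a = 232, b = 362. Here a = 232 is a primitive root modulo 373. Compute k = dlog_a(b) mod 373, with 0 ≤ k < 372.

205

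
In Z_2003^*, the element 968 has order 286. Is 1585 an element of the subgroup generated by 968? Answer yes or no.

1585 ∈ ⟨968⟩ iff 1585^286 ≡ 1 (mod 2003), since |⟨968⟩| = 286.
1585^286 mod 2003 = 974.
Since 974 ≠ 1, 1585 does not lie in the subgroup.

no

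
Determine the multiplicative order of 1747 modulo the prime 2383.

2382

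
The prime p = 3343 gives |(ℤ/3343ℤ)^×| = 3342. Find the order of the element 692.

The order of 692 must divide p − 1 = 3342 = 2 · 3 · 557.
Divisors: 1, 2, 3, 6, 557, 1114, 1671, 3342.
Check each in increasing order: 692^1 ≡ 692;  692^2 ≡ 815;  692^3 ≡ 2356;  692^6 ≡ 1356;  692^557 ≡ 1.
Smallest exponent giving 1 is 557.

557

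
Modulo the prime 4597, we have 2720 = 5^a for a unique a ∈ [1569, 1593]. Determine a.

Compute 5^1569 mod 4597 = 3884, then multiply by 5 repeatedly:
  5^1569=3884  5^1570=1032  5^1571=563  5^1572=2815  5^1573=284
  5^1574=1420  5^1575=2503  5^1576=3321  5^1577=2814  5^1578=279
  5^1579=1395  5^1580=2378  5^1581=2696  5^1582=4286  5^1583=3042
  5^1584=1419  5^1585=2498  5^1586=3296  5^1587=2689  5^1588=4251
  5^1589=2867  5^1590=544  5^1591=2720
Found 2720 at exponent 1591.

1591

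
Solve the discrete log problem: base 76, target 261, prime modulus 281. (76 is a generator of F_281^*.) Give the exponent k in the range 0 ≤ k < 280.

Baby-step giant-step with m = ceil(sqrt(280)) = 17.
Baby table (76^j mod 281 for j=0..16):
  0:1  1:76  2:156  3:54  4:170  5:275  6:106  7:188
  8:238  9:104  10:36  11:207  12:277  13:258  14:219  15:65
  16:163
Giant step factor: 76^(-17) ≡ 82 (mod 281).
Scan 261·82^i mod 281 for i = 0, 1, …:
  i=0: 261   i=1: 46   i=2: 119   i=3: 204
  i=4: 149   i=5: 135   i=6: 111   i=7: 110
  i=8: 28   i=9: 48     …   i=13: 92
  i=14: 238
Match at i=14, j=8: k = 14·17 + 8 = 246.

246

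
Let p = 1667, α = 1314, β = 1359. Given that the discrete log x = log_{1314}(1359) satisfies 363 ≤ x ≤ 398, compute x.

364

Compute 1314^363 mod 1667 = 492, then multiply by 1314 repeatedly:
  1314^363=492  1314^364=1359
Found 1359 at exponent 364.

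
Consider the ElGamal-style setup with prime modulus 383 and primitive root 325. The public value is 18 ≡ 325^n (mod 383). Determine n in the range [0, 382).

Baby-step giant-step with m = ceil(sqrt(382)) = 20.
Baby table (325^j mod 383 for j=0..19):
  0:1  1:325  2:300  3:218  4:378  5:290  6:32  7:59
  8:25  9:82  10:223  11:88  12:258  13:356  14:34  15:326
  16:242  17:135  18:213  19:285
Giant step factor: 325^(-20) ≡ 113 (mod 383).
Scan 18·113^i mod 383 for i = 0, 1, …:
  i=0: 18   i=1: 119   i=2: 42   i=3: 150
  i=4: 98   i=5: 350   i=6: 101   i=7: 306
  i=8: 108   i=9: 331     …   i=13: 185
  i=14: 223
Match at i=14, j=10: n = 14·20 + 10 = 290.

290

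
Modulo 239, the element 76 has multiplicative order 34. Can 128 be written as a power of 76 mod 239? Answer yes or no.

yes

128 ∈ ⟨76⟩ iff 128^34 ≡ 1 (mod 239), since |⟨76⟩| = 34.
128^34 mod 239 = 1.
Since 1 = 1, 128 lies in the subgroup.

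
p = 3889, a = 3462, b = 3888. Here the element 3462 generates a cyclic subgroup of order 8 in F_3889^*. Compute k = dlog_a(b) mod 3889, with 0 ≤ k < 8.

Successive powers of 3462 modulo 3889:
  3462^0=1  3462^1=3462  3462^2=3435  3462^3=3297  3462^4=3888
So 3462^4 ≡ 3888 (mod 3889), giving k = 4.

4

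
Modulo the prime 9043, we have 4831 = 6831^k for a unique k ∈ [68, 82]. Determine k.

80

Compute 6831^68 mod 9043 = 2417, then multiply by 6831 repeatedly:
  6831^68=2417  6831^69=7052  6831^70=151  6831^71=579  6831^72=3358
  6831^73=5450  6831^74=7962  6831^75=3820  6831^76=5365  6831^77=6079
  6831^78=193  6831^79=7148  6831^80=4831
Found 4831 at exponent 80.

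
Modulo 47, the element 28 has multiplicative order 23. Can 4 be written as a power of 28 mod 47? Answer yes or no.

yes

4 ∈ ⟨28⟩ iff 4^23 ≡ 1 (mod 47), since |⟨28⟩| = 23.
4^23 mod 47 = 1.
Since 1 = 1, 4 lies in the subgroup.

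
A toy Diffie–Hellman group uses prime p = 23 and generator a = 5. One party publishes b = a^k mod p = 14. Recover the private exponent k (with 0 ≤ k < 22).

21

Successive powers of 5 modulo 23:
  5^0=1  5^1=5  5^2=2  5^3=10  5^4=4  5^5=20
  5^6=8  5^7=17  5^8=16  5^9=11  5^10=9  5^11=22
  5^12=18  5^13=21  5^14=13  5^15=19  5^16=3  5^17=15
  5^18=6  5^19=7  5^20=12  5^21=14
So 5^21 ≡ 14 (mod 23), giving k = 21.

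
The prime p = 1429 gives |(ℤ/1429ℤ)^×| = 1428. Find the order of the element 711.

The order of 711 must divide p − 1 = 1428 = 2^2 · 3 · 7 · 17.
Divisors: 1, 2, 3, 4, 6, 7, 12, 14, 17, 21, 28, 34, 42, 51, 68, 84, 102, 119, 204, 238, 357, 476, 714, 1428.
Check each in increasing order: 711^1 ≡ 711;  711^2 ≡ 1084;  711^3 ≡ 493;  711^4 ≡ 418;  711^6 ≡ 119;  711^7 ≡ 298;  711^12 ≡ 1300;  711^14 ≡ 206;  711^17 ≡ 99;  711^21 ≡ 1370;  711^28 ≡ 995;  711^34 ≡ 1227;  711^42 ≡ 623;  711^51 ≡ 8;  711^68 ≡ 792;  711^84 ≡ 870;  711^102 ≡ 64;  711^119 ≡ 620;  711^204 ≡ 1238;  711^238 ≡ 1428;  711^357 ≡ 809;  711^476 ≡ 1.
Smallest exponent giving 1 is 476.

476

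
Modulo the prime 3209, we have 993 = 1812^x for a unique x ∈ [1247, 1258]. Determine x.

1251

Compute 1812^1247 mod 3209 = 2661, then multiply by 1812 repeatedly:
  1812^1247=2661  1812^1248=1814  1812^1249=952  1812^1250=1791  1812^1251=993
Found 993 at exponent 1251.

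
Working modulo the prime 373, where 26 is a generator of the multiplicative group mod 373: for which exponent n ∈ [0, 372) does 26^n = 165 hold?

Baby-step giant-step with m = ceil(sqrt(372)) = 20.
Baby table (26^j mod 373 for j=0..19):
  0:1  1:26  2:303  3:45  4:51  5:207  6:160  7:57
  8:363  9:113  10:327  11:296  12:236  13:168  14:265  15:176
  16:100  17:362  18:87  19:24
Giant step factor: 26^(-20) ≡ 107 (mod 373).
Scan 165·107^i mod 373 for i = 0, 1, …:
  i=0: 165   i=1: 124   i=2: 213   i=3: 38
  i=4: 336   i=5: 144   i=6: 115   i=7: 369
  i=8: 318   i=9: 83   i=10: 302   i=11: 236
Match at i=11, j=12: n = 11·20 + 12 = 232.

232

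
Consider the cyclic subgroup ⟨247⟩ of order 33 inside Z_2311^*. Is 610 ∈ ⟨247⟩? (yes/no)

no

610 ∈ ⟨247⟩ iff 610^33 ≡ 1 (mod 2311), since |⟨247⟩| = 33.
610^33 mod 2311 = 216.
Since 216 ≠ 1, 610 does not lie in the subgroup.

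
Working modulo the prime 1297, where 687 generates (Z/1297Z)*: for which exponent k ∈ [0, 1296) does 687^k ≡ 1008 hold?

Baby-step giant-step with m = ceil(sqrt(1296)) = 36.
Baby table (687^j mod 1297 for j=0..35):
  0:1  1:687  2:1158  3:485  4:1163  5:29  6:468  7:1157
  8:1095  9:5  10:841  11:602  12:1128  13:627  14:145  15:1043
  16:597  17:287  18:25  19:314  20:416  21:452  22:541  23:725
  24:27  25:391  26:138  27:125  28:273  29:783  30:963  31:111
  32:1031  33:135  34:658  35:690
Giant step factor: 687^(-36) ≡ 1021 (mod 1297).
Scan 1008·1021^i mod 1297 for i = 0, 1, …:
  i=0: 1008   i=1: 647   i=2: 414   i=3: 1169
  i=4: 309   i=5: 318   i=6: 428   i=7: 1196
  i=8: 639   i=9: 28     …   i=25: 101
  i=26: 658
Match at i=26, j=34: k = 26·36 + 34 = 970.

970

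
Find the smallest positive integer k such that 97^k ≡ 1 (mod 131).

The order of 97 must divide p − 1 = 130 = 2 · 5 · 13.
Divisors: 1, 2, 5, 10, 13, 26, 65, 130.
Check each in increasing order: 97^1 ≡ 97;  97^2 ≡ 108;  97^5 ≡ 92;  97^10 ≡ 80;  97^13 ≡ 73;  97^26 ≡ 89;  97^65 ≡ 130;  97^130 ≡ 1.
Smallest exponent giving 1 is 130.

130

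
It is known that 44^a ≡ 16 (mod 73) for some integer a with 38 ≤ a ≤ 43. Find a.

Compute 44^38 mod 73 = 35, then multiply by 44 repeatedly:
  44^38=35  44^39=7  44^40=16
Found 16 at exponent 40.

40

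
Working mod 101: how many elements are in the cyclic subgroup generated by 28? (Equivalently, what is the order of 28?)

The order of 28 must divide p − 1 = 100 = 2^2 · 5^2.
Divisors: 1, 2, 4, 5, 10, 20, 25, 50, 100.
Check each in increasing order: 28^1 ≡ 28;  28^2 ≡ 77;  28^4 ≡ 71;  28^5 ≡ 69;  28^10 ≡ 14;  28^20 ≡ 95;  28^25 ≡ 91;  28^50 ≡ 100;  28^100 ≡ 1.
Smallest exponent giving 1 is 100.

100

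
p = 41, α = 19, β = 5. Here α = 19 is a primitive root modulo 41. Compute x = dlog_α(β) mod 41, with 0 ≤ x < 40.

38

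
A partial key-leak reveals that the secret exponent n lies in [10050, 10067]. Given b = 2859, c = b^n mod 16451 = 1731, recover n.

10067

Compute 2859^10050 mod 16451 = 1024, then multiply by 2859 repeatedly:
  2859^10050=1024  2859^10051=15789  2859^10052=15658  2859^10053=3051  2859^10054=3779
  2859^10055=12305  2859^10056=7757  2859^10057=1315  2859^10058=8757  2859^10059=14292
  2859^10060=12995  2859^10061=6347  2859^10062=620  2859^10063=12323  2859^10064=9866
  2859^10065=9880  2859^10066=553  2859^10067=1731
Found 1731 at exponent 10067.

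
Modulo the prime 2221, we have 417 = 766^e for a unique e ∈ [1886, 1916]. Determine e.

1916

Compute 766^1886 mod 2221 = 4, then multiply by 766 repeatedly:
  766^1886=4  766^1887=843  766^1888=1648  766^1889=840  766^1890=1571
  766^1891=1825  766^1892=941  766^1893=1202  766^1894=1238  766^1895=2162
  766^1896=1447  766^1897=123  766^1898=936  766^1899=1814  766^1900=1399
  766^1901=1112  766^1902=1149  766^1903=618  766^1904=315  766^1905=1422
  766^1906=962  766^1907=1741  766^1908=1006  766^1909=2130  766^1910=1366
  766^1911=265  766^1912=879  766^1913=351  766^1914=125  766^1915=247
  766^1916=417
Found 417 at exponent 1916.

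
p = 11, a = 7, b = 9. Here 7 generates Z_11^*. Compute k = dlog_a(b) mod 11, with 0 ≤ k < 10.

8

Successive powers of 7 modulo 11:
  7^0=1  7^1=7  7^2=5  7^3=2  7^4=3  7^5=10
  7^6=4  7^7=6  7^8=9
So 7^8 ≡ 9 (mod 11), giving k = 8.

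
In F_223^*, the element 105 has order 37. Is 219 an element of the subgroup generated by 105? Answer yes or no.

219 ∈ ⟨105⟩ iff 219^37 ≡ 1 (mod 223), since |⟨105⟩| = 37.
219^37 mod 223 = 222.
Since 222 ≠ 1, 219 does not lie in the subgroup.

no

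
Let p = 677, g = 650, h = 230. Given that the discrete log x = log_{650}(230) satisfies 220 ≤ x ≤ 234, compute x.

223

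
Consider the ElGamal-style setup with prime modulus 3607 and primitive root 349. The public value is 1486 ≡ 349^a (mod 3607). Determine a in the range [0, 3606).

Baby-step giant-step with m = ceil(sqrt(3606)) = 61.
Baby table (349^j mod 3607 for j=0..60):
  0:1  1:349  2:2770  3:54  4:811  5:1693  6:2916  7:510
  8:1247  9:2363  10:2291  11:2412  12:1357  13:1076  14:396  15:1138
  16:392  17:3349  18:133  19:3133  20:496  21:3575  22:3260  23:1535
  24:1879  25:2904  26:3536  27:470  28:1715  29:3380  30:131  31:2435
  32:2170  33:3467  34:1638  35:1756  36:3261  37:1884  38:1042  39:2958
  40:740  41:2163  42:1024  43:283  44:1378  45:1191  46:854  47:2272
  48:2995  49:2832  50:50  51:3022  52:1434  53:2700  54:873  55:1689
  56:1520  57:251  58:1031  59:2726  60:2733
Giant step factor: 349^(-61) ≡ 3184 (mod 3607).
Scan 1486·3184^i mod 3607 for i = 0, 1, …:
  i=0: 1486   i=1: 2647   i=2: 2096   i=3: 714
  i=4: 966   i=5: 2580   i=6: 1581   i=7: 2139
  i=8: 560   i=9: 1182     …   i=13: 1783
  i=14: 3261
Match at i=14, j=36: a = 14·61 + 36 = 890.

890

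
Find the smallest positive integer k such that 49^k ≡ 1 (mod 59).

29

The order of 49 must divide p − 1 = 58 = 2 · 29.
Divisors: 1, 2, 29, 58.
Check each in increasing order: 49^1 ≡ 49;  49^2 ≡ 41;  49^29 ≡ 1.
Smallest exponent giving 1 is 29.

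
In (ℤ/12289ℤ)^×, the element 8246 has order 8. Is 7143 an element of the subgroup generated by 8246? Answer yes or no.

yes

⟨8246⟩ has order 8; its elements mod 12289 are {1, 1479, 4043, 5146, 7143, 8246, 10810, 12288}.
7143 is in this set.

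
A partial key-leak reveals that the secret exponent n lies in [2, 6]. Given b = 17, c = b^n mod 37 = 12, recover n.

Compute 17^2 mod 37 = 30, then multiply by 17 repeatedly:
  17^2=30  17^3=29  17^4=12
Found 12 at exponent 4.

4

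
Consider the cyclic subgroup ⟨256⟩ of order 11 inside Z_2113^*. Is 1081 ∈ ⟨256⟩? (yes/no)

⟨256⟩ has order 11; its elements mod 2113 are {1, 16, 33, 256, 520, 528, 1089, 1981, 1983, 2049, 2109}.
1081 is not in this set.

no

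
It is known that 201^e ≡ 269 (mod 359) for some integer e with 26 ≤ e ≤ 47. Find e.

Compute 201^26 mod 359 = 115, then multiply by 201 repeatedly:
  201^26=115  201^27=139  201^28=296  201^29=261  201^30=47
  201^31=113  201^32=96  201^33=269
Found 269 at exponent 33.

33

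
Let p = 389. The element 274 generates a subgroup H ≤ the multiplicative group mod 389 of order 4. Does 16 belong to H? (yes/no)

no

⟨274⟩ has order 4; its elements mod 389 are {1, 115, 274, 388}.
16 is not in this set.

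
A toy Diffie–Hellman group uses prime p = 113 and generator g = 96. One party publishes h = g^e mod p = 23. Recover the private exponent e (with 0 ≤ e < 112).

109

Baby-step giant-step with m = ceil(sqrt(112)) = 11.
Baby table (96^j mod 113 for j=0..10):
  0:1  1:96  2:63  3:59  4:14  5:101  6:91  7:35
  8:83  9:58  10:31
Giant step factor: 96^(-11) ≡ 3 (mod 113).
Scan 23·3^i mod 113 for i = 0, 1, …:
  i=0: 23   i=1: 69   i=2: 94   i=3: 56
  i=4: 55   i=5: 52   i=6: 43   i=7: 16
  i=8: 48   i=9: 31
Match at i=9, j=10: e = 9·11 + 10 = 109.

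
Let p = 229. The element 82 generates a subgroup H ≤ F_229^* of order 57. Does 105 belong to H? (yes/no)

105 ∈ ⟨82⟩ iff 105^57 ≡ 1 (mod 229), since |⟨82⟩| = 57.
105^57 mod 229 = 122.
Since 122 ≠ 1, 105 does not lie in the subgroup.

no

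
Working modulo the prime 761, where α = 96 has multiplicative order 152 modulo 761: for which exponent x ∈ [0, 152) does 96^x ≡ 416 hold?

17

Successive powers of 96 modulo 761:
  96^0=1  96^1=96  96^2=84  96^3=454  96^4=207  96^5=86
  96^6=646  96^7=375  96^8=233  96^9=299  96^10=547  96^11=3
  96^12=288  96^13=252  96^14=601  96^15=621  96^16=258  96^17=416
So 96^17 ≡ 416 (mod 761), giving x = 17.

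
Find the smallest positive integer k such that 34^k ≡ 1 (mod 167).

166

The order of 34 must divide p − 1 = 166 = 2 · 83.
Divisors: 1, 2, 83, 166.
Check each in increasing order: 34^1 ≡ 34;  34^2 ≡ 154;  34^83 ≡ 166;  34^166 ≡ 1.
Smallest exponent giving 1 is 166.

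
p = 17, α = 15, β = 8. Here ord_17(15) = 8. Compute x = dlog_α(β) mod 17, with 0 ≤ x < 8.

Successive powers of 15 modulo 17:
  15^0=1  15^1=15  15^2=4  15^3=9  15^4=16  15^5=2
  15^6=13  15^7=8
So 15^7 ≡ 8 (mod 17), giving x = 7.

7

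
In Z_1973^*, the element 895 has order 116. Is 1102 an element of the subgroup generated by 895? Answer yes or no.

yes

1102 ∈ ⟨895⟩ iff 1102^116 ≡ 1 (mod 1973), since |⟨895⟩| = 116.
1102^116 mod 1973 = 1.
Since 1 = 1, 1102 lies in the subgroup.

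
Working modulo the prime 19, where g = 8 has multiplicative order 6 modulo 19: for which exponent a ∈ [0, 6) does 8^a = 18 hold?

3

Successive powers of 8 modulo 19:
  8^0=1  8^1=8  8^2=7  8^3=18
So 8^3 ≡ 18 (mod 19), giving a = 3.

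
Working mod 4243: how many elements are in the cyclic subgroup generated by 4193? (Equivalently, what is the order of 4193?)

2121

The order of 4193 must divide p − 1 = 4242 = 2 · 3 · 7 · 101.
Divisors: 1, 2, 3, 6, 7, 14, 21, 42, 101, 202, 303, 606, 707, 1414, 2121, 4242.
Check each in increasing order: 4193^1 ≡ 4193;  4193^2 ≡ 2500;  4193^3 ≡ 2290;  4193^6 ≡ 3995;  4193^7 ≡ 3914;  4193^14 ≡ 2166;  4193^21 ≡ 210;  4193^42 ≡ 1670;  4193^101 ≡ 2074;  4193^202 ≡ 3317;  4193^303 ≡ 1555;  4193^606 ≡ 3758;  4193^707 ≡ 3944;  4193^1414 ≡ 298;  4193^2121 ≡ 1.
Smallest exponent giving 1 is 2121.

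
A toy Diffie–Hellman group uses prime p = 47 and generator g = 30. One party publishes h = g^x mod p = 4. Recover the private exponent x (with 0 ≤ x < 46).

Successive powers of 30 modulo 47:
  30^0=1  30^1=30  30^2=7  30^3=22  30^4=2  30^5=13
  30^6=14  30^7=44  30^8=4
So 30^8 ≡ 4 (mod 47), giving x = 8.

8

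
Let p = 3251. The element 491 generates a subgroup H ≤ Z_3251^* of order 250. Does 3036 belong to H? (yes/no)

yes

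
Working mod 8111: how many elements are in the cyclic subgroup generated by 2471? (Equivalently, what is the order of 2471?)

4055

The order of 2471 must divide p − 1 = 8110 = 2 · 5 · 811.
Divisors: 1, 2, 5, 10, 811, 1622, 4055, 8110.
Check each in increasing order: 2471^1 ≡ 2471;  2471^2 ≡ 6369;  2471^5 ≡ 7141;  2471^10 ≡ 24;  2471^811 ≡ 5543;  2471^1622 ≡ 381;  2471^4055 ≡ 1.
Smallest exponent giving 1 is 4055.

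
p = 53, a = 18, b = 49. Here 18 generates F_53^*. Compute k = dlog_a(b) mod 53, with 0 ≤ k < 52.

32

Baby-step giant-step with m = ceil(sqrt(52)) = 8.
Baby table (18^j mod 53 for j=0..7):
  0:1  1:18  2:6  3:2  4:36  5:12  6:4  7:19
Giant step factor: 18^(-8) ≡ 42 (mod 53).
Scan 49·42^i mod 53 for i = 0, 1, …:
  i=0: 49   i=1: 44   i=2: 46   i=3: 24
  i=4: 1
Match at i=4, j=0: k = 4·8 + 0 = 32.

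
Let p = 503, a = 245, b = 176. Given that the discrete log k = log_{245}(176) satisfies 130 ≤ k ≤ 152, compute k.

150

Compute 245^130 mod 503 = 141, then multiply by 245 repeatedly:
  245^130=141  245^131=341  245^132=47  245^133=449  245^134=351
  245^135=485  245^136=117  245^137=497  245^138=39  245^139=501
  245^140=13  245^141=167  245^142=172  245^143=391  245^144=225
  245^145=298  245^146=75  245^147=267  245^148=25  245^149=89
  245^150=176
Found 176 at exponent 150.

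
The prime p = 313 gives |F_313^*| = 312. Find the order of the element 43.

The order of 43 must divide p − 1 = 312 = 2^3 · 3 · 13.
Divisors: 1, 2, 3, 4, 6, 8, 12, 13, 24, 26, 39, 52, 78, 104, 156, 312.
Check each in increasing order: 43^1 ≡ 43;  43^2 ≡ 284;  43^3 ≡ 5;  43^4 ≡ 215;  43^6 ≡ 25;  43^8 ≡ 214;  43^12 ≡ 312;  43^13 ≡ 270;  43^24 ≡ 1.
Smallest exponent giving 1 is 24.

24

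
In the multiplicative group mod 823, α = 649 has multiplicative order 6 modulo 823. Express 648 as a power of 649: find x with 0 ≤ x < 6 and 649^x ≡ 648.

2

Successive powers of 649 modulo 823:
  649^0=1  649^1=649  649^2=648
So 649^2 ≡ 648 (mod 823), giving x = 2.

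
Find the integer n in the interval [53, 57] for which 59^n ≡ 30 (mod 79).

Compute 59^53 mod 79 = 6, then multiply by 59 repeatedly:
  59^53=6  59^54=38  59^55=30
Found 30 at exponent 55.

55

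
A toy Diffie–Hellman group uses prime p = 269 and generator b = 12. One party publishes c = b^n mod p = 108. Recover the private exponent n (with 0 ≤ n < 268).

143

Baby-step giant-step with m = ceil(sqrt(268)) = 17.
Baby table (12^j mod 269 for j=0..16):
  0:1  1:12  2:144  3:114  4:23  5:7  6:84  7:201
  8:260  9:161  10:49  11:50  12:62  13:206  14:51  15:74
  16:81
Giant step factor: 12^(-17) ≡ 75 (mod 269).
Scan 108·75^i mod 269 for i = 0, 1, …:
  i=0: 108   i=1: 30   i=2: 98   i=3: 87
  i=4: 69   i=5: 64   i=6: 227   i=7: 78
  i=8: 201
Match at i=8, j=7: n = 8·17 + 7 = 143.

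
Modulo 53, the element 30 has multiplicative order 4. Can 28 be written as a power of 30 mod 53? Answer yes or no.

⟨30⟩ has order 4; its elements mod 53 are {1, 23, 30, 52}.
28 is not in this set.

no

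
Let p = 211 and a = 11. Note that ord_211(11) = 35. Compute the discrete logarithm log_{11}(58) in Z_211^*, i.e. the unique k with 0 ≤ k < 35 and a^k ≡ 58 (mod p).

Successive powers of 11 modulo 211:
  11^0=1  11^1=11  11^2=121  11^3=65  11^4=82  11^5=58
So 11^5 ≡ 58 (mod 211), giving k = 5.

5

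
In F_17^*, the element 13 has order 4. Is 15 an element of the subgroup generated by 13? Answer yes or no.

⟨13⟩ has order 4; its elements mod 17 are {1, 4, 13, 16}.
15 is not in this set.

no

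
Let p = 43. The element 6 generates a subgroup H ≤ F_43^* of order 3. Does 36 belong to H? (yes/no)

⟨6⟩ has order 3; its elements mod 43 are {1, 6, 36}.
36 is in this set.

yes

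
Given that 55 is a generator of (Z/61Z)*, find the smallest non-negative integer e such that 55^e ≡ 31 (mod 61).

47

Baby-step giant-step with m = ceil(sqrt(60)) = 8.
Baby table (55^j mod 61 for j=0..7):
  0:1  1:55  2:36  3:28  4:15  5:32  6:52  7:54
Giant step factor: 55^(-8) ≡ 16 (mod 61).
Scan 31·16^i mod 61 for i = 0, 1, …:
  i=0: 31   i=1: 8   i=2: 6   i=3: 35
  i=4: 11   i=5: 54
Match at i=5, j=7: e = 5·8 + 7 = 47.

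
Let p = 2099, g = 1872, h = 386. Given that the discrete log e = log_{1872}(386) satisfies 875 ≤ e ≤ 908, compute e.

Compute 1872^875 mod 2099 = 1903, then multiply by 1872 repeatedly:
  1872^875=1903  1872^876=413  1872^877=704  1872^878=1815  1872^879=1498
  1872^880=2091  1872^881=1816  1872^882=1271  1872^883=1145  1872^884=361
  1872^885=2013  1872^886=631  1872^887=1594  1872^888=1289  1872^889=1257
  1872^890=125  1872^891=1011  1872^892=1393  1872^893=738  1872^894=394
  1872^895=819  1872^896=898  1872^897=1856  1872^898=587  1872^899=1087
  1872^900=933  1872^901=208  1872^902=1061  1872^903=538  1872^904=1715
  1872^905=1109  1872^906=137  1872^907=386
Found 386 at exponent 907.

907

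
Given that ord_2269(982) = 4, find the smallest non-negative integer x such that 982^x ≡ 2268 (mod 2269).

Successive powers of 982 modulo 2269:
  982^0=1  982^1=982  982^2=2268
So 982^2 ≡ 2268 (mod 2269), giving x = 2.

2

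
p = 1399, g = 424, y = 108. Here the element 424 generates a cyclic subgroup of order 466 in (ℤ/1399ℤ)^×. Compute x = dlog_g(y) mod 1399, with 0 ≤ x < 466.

41

Baby-step giant-step with m = ceil(sqrt(466)) = 22.
Baby table (424^j mod 1399 for j=0..21):
  0:1  1:424  2:704  3:509  4:370  5:192  6:266  7:864
  8:1197  9:1090  10:490  11:708  12:806  13:388  14:829  15:347
  16:233  17:862  18:349  19:1081  20:871  21:1367
Giant step factor: 424^(-22) ≡ 852 (mod 1399).
Scan 108·852^i mod 1399 for i = 0, 1, …:
  i=0: 108   i=1: 1081
Match at i=1, j=19: x = 1·22 + 19 = 41.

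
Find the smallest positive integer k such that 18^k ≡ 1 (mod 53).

The order of 18 must divide p − 1 = 52 = 2^2 · 13.
Divisors: 1, 2, 4, 13, 26, 52.
Check each in increasing order: 18^1 ≡ 18;  18^2 ≡ 6;  18^4 ≡ 36;  18^13 ≡ 23;  18^26 ≡ 52;  18^52 ≡ 1.
Smallest exponent giving 1 is 52.

52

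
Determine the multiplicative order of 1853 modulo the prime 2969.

The order of 1853 must divide p − 1 = 2968 = 2^3 · 7 · 53.
Divisors: 1, 2, 4, 7, 8, 14, 28, 53, 56, 106, 212, 371, 424, 742, 1484, 2968.
Check each in increasing order: 1853^1 ≡ 1853;  1853^2 ≡ 1445;  1853^4 ≡ 818;  1853^7 ≡ 571;  1853^8 ≡ 1099;  1853^14 ≡ 2420;  1853^28 ≡ 1532;  1853^53 ≡ 947;  1853^56 ≡ 1514;  1853^106 ≡ 171;  1853^212 ≡ 2520;  1853^371 ≡ 1097;  1853^424 ≡ 2678;  1853^742 ≡ 964;  1853^1484 ≡ 2968;  1853^2968 ≡ 1.
Smallest exponent giving 1 is 2968.

2968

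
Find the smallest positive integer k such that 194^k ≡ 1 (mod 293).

The order of 194 must divide p − 1 = 292 = 2^2 · 73.
Divisors: 1, 2, 4, 73, 146, 292.
Check each in increasing order: 194^1 ≡ 194;  194^2 ≡ 132;  194^4 ≡ 137;  194^73 ≡ 155;  194^146 ≡ 292;  194^292 ≡ 1.
Smallest exponent giving 1 is 292.

292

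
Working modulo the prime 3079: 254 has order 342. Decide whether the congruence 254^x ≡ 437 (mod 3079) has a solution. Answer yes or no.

no

437 ∈ ⟨254⟩ iff 437^342 ≡ 1 (mod 3079), since |⟨254⟩| = 342.
437^342 mod 3079 = 1588.
Since 1588 ≠ 1, 437 does not lie in the subgroup.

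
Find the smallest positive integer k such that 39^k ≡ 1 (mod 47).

The order of 39 must divide p − 1 = 46 = 2 · 23.
Divisors: 1, 2, 23, 46.
Check each in increasing order: 39^1 ≡ 39;  39^2 ≡ 17;  39^23 ≡ 46;  39^46 ≡ 1.
Smallest exponent giving 1 is 46.

46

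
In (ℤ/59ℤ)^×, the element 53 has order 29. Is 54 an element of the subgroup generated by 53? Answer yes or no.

no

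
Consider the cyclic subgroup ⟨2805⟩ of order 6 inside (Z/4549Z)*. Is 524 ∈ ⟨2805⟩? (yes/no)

no

524 ∈ ⟨2805⟩ iff 524^6 ≡ 1 (mod 4549), since |⟨2805⟩| = 6.
524^6 mod 4549 = 2879.
Since 2879 ≠ 1, 524 does not lie in the subgroup.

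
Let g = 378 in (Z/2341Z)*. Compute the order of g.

45

The order of 378 must divide p − 1 = 2340 = 2^2 · 3^2 · 5 · 13.
Divisors: 1, 2, 3, 4, 5, 6, 9, 10, 12, 13, 15, 18, 20, 26, 30, 36, 39, 45, 52, 60, 65, 78, 90, 117, 130, 156, 180, 195, 234, 260, 390, 468, 585, 780, 1170, 2340.
Check each in increasing order: 378^1 ≡ 378;  378^2 ≡ 83;  378^3 ≡ 941;  378^4 ≡ 2207;  378^5 ≡ 850;  378^6 ≡ 583;  378^9 ≡ 809;  378^10 ≡ 1472;  378^12 ≡ 444;  378^13 ≡ 1621;  378^15 ≡ 1106;  378^18 ≡ 1342;  378^20 ≡ 1359;  378^26 ≡ 1039;  378^30 ≡ 1234;  378^36 ≡ 735;  378^39 ≡ 1040;  378^45 ≡ 1.
Smallest exponent giving 1 is 45.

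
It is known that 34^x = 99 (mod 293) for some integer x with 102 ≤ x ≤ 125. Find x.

105

Compute 34^102 mod 293 = 107, then multiply by 34 repeatedly:
  34^102=107  34^103=122  34^104=46  34^105=99
Found 99 at exponent 105.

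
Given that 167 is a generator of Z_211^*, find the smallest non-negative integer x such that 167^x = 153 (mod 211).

165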